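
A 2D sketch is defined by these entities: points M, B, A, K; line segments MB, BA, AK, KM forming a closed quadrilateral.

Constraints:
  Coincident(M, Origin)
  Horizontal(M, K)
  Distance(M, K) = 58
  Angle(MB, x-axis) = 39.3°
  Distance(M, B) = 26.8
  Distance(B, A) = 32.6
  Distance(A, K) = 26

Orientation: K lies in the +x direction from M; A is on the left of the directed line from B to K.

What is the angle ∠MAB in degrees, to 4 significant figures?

10.99°

M is at the origin; MK is horizontal with |MK| = 58.0 and K in +x, so K = (58.0, 0). MB runs at 39.3° with |MB| = 26.8, so B = (20.74, 16.97). A is determined by |BA| = 32.6 and |AK| = 26.0 together: it lies at the intersection of circle(B, 32.6) and circle(K, 26.0). With |BK| = 40.95, the foot of the radical line on BK is 25.20 from B and the perpendicular offset is √(32.6² − 25.20²) = 20.69. Taking the left-of-BK solution: A = (52.24, 25.35).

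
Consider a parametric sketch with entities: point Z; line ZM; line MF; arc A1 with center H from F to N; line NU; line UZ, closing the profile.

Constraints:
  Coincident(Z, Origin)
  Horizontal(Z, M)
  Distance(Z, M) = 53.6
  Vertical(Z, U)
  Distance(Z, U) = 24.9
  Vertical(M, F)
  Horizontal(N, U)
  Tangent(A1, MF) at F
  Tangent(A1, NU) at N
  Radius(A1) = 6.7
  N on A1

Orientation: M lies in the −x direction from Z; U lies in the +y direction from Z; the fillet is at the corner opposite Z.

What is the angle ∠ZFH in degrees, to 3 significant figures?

18.8°

Z is at the origin; ZM is horizontal with |ZM| = 53.6 and M on the −x side, so M = (-53.6, 0.00). ZU is vertical with |ZU| = 24.9 and U on the +y side, so U = (0.00, 24.9). The virtual corner opposite Z is at (-53.6, 24.9). The tangent condition forces HF to be normal to MF and the tangent condition forces HN to be normal to NU, with radius 6.7, so the center H sits 6.7 in from both sides at H = (-46.9, 18.2). That places the tangent points at F = (-53.6, 18.2) on MF and N = (-46.9, 24.9) on NU. Then cos ∠ZFH = FZ·FH / (|FZ||FH|), giving 18.8°.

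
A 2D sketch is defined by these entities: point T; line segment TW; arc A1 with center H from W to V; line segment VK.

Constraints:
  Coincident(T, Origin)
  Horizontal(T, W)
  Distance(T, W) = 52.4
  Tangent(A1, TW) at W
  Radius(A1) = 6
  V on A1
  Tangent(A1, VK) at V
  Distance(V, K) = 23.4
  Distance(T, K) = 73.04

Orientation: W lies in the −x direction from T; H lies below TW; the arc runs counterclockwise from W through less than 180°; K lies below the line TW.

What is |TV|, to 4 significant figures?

57.69

T is at the origin; TW is horizontal with |TW| = 52.4 and W on the −x side, so W = (-52.40, 0.000). Tangency of A1 to TW means the radius HW is perpendicular to TW, so H = W + (0, -6) = (-52.40, -6.000). Since HV ⟂ VK (tangency), |HK| = √(6.0² + 23.4²) = 24.16 regardless of where V sits on A1. So K lies on both circle(T, 73.04) and circle(H, 24.16); the below-TW intersection is K = (-69.21, -23.35). V is the foot of the tangent from K: V = (-57.61, -3.027).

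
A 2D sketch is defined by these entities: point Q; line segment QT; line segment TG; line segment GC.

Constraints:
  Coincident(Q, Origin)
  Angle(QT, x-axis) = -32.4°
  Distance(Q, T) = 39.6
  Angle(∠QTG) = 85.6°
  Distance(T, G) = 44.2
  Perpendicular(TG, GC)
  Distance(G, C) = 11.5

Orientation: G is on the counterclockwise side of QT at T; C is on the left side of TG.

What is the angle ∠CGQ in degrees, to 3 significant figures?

46.2°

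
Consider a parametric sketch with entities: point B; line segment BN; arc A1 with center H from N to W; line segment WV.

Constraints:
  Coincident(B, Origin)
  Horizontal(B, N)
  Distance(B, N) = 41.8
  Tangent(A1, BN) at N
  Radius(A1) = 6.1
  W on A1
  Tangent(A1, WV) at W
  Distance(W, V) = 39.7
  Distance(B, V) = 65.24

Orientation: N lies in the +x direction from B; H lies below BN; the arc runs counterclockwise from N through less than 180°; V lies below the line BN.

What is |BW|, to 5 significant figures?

36.724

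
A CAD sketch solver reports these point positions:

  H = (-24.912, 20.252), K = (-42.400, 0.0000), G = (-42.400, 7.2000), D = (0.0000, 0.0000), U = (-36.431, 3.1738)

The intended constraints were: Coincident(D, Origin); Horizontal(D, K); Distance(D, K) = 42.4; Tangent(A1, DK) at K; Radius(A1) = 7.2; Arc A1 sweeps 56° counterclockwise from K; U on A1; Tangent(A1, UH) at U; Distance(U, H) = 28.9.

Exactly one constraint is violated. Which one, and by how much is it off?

Distance(U, H) = 28.9 — off by 8.30.

D = (0.00, 0.00) ✓; D.y = 0.00, K.y = 0.00 ✓; |DK| = 42.40 ✓; ∠(GK, KD) = 90.00° ✓; |GK| = 7.200 ✓; bearing(G→U) − bearing(G→K) = 56.00° ✓; |GU| = 7.200 ✓; ∠(GU, UH) = 90.00° ✓; |UH| = 20.60 ✗.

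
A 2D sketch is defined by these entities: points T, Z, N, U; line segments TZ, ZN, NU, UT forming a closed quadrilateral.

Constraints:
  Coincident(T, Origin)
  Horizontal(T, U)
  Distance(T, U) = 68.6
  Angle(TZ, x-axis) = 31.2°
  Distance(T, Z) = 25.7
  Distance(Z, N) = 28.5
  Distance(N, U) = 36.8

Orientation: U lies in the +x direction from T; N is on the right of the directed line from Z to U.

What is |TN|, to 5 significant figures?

36.234

Checks: |ZN| = 28.50 ✓; |NU| = 36.80 ✓.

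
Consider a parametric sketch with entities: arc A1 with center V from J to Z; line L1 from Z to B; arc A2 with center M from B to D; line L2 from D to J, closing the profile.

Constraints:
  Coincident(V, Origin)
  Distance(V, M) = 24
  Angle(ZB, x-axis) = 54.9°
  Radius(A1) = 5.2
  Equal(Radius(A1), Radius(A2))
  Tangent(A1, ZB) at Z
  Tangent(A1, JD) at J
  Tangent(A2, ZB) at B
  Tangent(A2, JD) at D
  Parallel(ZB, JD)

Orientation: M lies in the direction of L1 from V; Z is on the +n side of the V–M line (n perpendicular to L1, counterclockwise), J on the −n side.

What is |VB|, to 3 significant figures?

24.6

Tangency of A1 to both parallel lines with radius 5.2 puts Z and J at V ± 5.2·n: Z = (-4.25, 2.99), J = (4.25, -2.99). Equal radii place B and D the same way about M: B = M + 5.2·n = (9.55, 22.6), D = M − 5.2·n = (18.1, 16.6). Then |VB| = |B − V| = 24.6.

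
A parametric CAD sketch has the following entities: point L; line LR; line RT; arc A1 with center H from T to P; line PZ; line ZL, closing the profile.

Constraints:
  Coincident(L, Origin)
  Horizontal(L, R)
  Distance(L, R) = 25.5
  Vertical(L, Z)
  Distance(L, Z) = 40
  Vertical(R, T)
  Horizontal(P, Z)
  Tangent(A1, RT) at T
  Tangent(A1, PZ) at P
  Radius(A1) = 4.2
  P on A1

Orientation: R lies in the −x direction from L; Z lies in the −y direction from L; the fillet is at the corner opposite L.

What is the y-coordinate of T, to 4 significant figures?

-35.80

L is at the origin; L and R share the same y with |LR| = 25.5 and R on the −x side, so R = (-25.50, 0.000). LZ is vertical with |LZ| = 40.0 and Z on the −y side, so Z = (0.000, -40.00). The virtual corner opposite L is at (-25.50, -40.00). Since A1 is tangent to RT there, HT ⟂ RT and since A1 is tangent to PZ there, HP ⟂ PZ, with radius 4.2, so the center H sits 4.2 in from both sides at H = (-21.30, -35.80). That places the tangent points at T = (-25.50, -35.80) on RT and P = (-21.30, -40.00) on PZ. So T.y = -35.80.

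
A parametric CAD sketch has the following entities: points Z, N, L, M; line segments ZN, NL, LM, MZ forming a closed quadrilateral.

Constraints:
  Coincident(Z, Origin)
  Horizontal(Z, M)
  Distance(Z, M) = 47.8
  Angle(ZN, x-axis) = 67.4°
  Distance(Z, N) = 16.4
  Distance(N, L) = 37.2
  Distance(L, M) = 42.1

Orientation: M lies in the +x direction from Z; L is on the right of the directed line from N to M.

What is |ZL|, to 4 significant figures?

24.62

Z is at the origin; ZM is horizontal with |ZM| = 47.8 and M in +x, so M = (47.8, 0). ZN runs at 67.4° with |ZN| = 16.4, so N = (6.302, 15.14). L is determined by |NL| = 37.2 and |LM| = 42.1 together: it lies at the intersection of circle(N, 37.2) and circle(M, 42.1). With |NM| = 44.17, the foot of the radical line on NM is 17.69 from N and the perpendicular offset is √(37.2² − 17.69²) = 32.73. Taking the right-of-NM solution: L = (11.70, -21.67).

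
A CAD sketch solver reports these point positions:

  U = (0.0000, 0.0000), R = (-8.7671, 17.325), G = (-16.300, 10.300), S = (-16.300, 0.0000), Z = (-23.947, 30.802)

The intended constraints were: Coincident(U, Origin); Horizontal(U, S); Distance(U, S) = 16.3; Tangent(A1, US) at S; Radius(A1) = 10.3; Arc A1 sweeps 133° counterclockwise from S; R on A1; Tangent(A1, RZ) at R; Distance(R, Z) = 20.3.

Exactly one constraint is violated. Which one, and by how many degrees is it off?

Tangent(A1, RZ) at R — off by 5.40°.

U = (0.00, 0.00) ✓; U.y = 0.00, S.y = 0.00 ✓; |US| = 16.30 ✓; ∠(GS, SU) = 90.00° ✓; |GS| = 10.30 ✓; bearing(G→R) − bearing(G→S) = 133.0° ✓; |GR| = 10.30 ✓; ∠(GR, RZ) = 84.60° ✗; |RZ| = 20.30 ✓.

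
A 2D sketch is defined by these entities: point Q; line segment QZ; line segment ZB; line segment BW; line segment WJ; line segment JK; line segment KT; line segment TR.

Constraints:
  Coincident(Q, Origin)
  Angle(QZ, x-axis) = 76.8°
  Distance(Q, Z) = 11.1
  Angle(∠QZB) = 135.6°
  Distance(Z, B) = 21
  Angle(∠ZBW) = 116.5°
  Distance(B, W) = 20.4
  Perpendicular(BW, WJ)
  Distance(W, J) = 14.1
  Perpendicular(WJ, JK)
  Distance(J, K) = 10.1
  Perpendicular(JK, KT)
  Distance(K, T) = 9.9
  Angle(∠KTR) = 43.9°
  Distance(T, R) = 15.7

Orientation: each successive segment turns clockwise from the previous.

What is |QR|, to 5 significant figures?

30.471

Q is at the origin; QZ runs at 76.8° with length 11.1, so Z = (2.5347, 10.807). ∠QZB = 135.6° gives ZB at 32.400° from the x-axis; with |ZB| = 21.0, B = (20.266, 22.059). ∠ZBW = 116.5° gives BW at -31.100° from the x-axis; with |BW| = 20.4, W = (37.733, 11.522). The perpendicularity gives WJ at right angles to BW, so WJ runs at -121.10°; with |WJ| = 14.1, J = (30.450, -0.55156). WJ is perpendicular to JK, so JK runs at 148.90°; with |JK| = 10.1, K = (21.802, 4.6654). JK is perpendicular to KT, so KT runs at 58.900°; with |KT| = 9.9, T = (26.916, 13.142). ∠KTR = 43.9° gives TR at -77.200° from the x-axis; with |TR| = 15.7, R = (30.394, -2.1674). Then |QR| = |R − Q| = 30.471.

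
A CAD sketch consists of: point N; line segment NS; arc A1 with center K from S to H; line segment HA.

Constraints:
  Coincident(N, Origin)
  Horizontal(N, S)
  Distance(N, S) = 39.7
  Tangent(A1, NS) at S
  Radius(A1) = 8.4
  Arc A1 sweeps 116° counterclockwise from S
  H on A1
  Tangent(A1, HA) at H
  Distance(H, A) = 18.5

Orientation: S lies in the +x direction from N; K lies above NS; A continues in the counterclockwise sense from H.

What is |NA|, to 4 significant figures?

48.54

N is at the origin; N and S share the same y with |NS| = 39.7 and S on the +x side, so S = (39.70, 0.000). A1 meets NS tangentially, so KS is at right angles to NS, so K = S + (0, 8.4) = (39.70, 8.400). On A1, S sits at bearing -90° from K; a 116° counterclockwise sweep puts H at bearing 26°, so H = K + 8.4·(cos 26°, sin 26°) = (47.25, 12.08). Since A1 is tangent to HA there, KH ⟂ HA, so HA runs along (−sin 26°, cos 26°); with |HA| = 18.5, A = (39.14, 28.71). Then |NA| = |A − N| = 48.54.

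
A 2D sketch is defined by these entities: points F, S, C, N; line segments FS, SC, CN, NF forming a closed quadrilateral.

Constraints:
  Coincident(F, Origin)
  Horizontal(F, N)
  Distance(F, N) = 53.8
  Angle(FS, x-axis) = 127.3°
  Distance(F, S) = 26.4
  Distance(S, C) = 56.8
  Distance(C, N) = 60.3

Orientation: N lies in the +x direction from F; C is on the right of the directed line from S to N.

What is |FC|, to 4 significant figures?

32.66

F is at the origin; FN is horizontal with |FN| = 53.8 and N in +x, so N = (53.8, 0). FS runs at 127.3° with |FS| = 26.4, so S = (-16.00, 21.00). C is determined by |SC| = 56.8 and |CN| = 60.3 together: it lies at the intersection of circle(S, 56.8) and circle(N, 60.3). With |SN| = 72.89, the foot of the radical line on SN is 33.63 from S and the perpendicular offset is √(56.8² − 33.63²) = 45.77. Taking the right-of-SN solution: C = (3.021, -32.52).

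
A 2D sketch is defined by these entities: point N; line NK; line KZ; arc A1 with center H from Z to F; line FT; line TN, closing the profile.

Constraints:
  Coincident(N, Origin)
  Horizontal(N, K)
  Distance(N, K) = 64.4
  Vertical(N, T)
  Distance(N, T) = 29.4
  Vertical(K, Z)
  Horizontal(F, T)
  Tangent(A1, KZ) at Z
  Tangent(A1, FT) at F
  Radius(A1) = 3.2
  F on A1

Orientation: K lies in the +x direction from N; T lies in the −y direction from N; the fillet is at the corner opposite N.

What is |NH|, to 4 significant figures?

66.57

N is at the origin; NK is horizontal with |NK| = 64.4 and K on the +x side, so K = (64.40, 0.000). NT is vertical with |NT| = 29.4 and T on the −y side, so T = (0.000, -29.40). The virtual corner opposite N is at (64.40, -29.40). Since A1 is tangent to KZ there, HZ ⟂ KZ and the tangent condition forces HF to be normal to FT, with radius 3.2, so the center H sits 3.2 in from both sides at H = (61.20, -26.20). Then |NH| = |H − N| = 66.57.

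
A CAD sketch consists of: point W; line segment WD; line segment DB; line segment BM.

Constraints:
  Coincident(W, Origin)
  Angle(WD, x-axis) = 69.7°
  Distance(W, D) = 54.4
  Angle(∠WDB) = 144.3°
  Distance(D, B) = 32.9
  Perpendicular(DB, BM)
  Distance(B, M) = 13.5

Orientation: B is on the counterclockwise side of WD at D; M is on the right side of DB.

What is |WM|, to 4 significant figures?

89.38

∠WDB = 144.3°, so DB runs at 69.7° + (180° − 144.3°) = 105.4° from the x-axis; with |DB| = 32.9, B = D + 32.9·(cos 105.4°, sin 105.4°) = (10.14, 82.74). DB ⟂ BM; with |BM| = 13.5 on the right of DB, M = B + 13.5·(0.9641, 0.2656) = (23.15, 86.32). Then |WM| = |M − W| = 89.38.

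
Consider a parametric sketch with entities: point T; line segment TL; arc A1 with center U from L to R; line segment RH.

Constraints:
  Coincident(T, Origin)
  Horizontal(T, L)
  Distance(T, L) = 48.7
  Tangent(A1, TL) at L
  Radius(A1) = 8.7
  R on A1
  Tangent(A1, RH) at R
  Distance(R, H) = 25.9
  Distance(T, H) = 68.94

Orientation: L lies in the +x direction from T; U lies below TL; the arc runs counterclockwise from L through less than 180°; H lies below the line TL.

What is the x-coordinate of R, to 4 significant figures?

42.41

T is at the origin; T and L share the same y with |TL| = 48.7 and L on the +x side, so L = (48.70, 0.000). Tangency of A1 to TL means the radius UL is perpendicular to TL, so U = L + (0, -8.7) = (48.70, -8.700). Since UR ⟂ RH (tangency), |UH| = √(8.7² + 25.9²) = 27.32 regardless of where R sits on A1. So H lies on both circle(T, 68.94) and circle(U, 27.32); the below-TL intersection is H = (60.28, -33.44). R is the foot of the tangent from H: R = (42.41, -14.71).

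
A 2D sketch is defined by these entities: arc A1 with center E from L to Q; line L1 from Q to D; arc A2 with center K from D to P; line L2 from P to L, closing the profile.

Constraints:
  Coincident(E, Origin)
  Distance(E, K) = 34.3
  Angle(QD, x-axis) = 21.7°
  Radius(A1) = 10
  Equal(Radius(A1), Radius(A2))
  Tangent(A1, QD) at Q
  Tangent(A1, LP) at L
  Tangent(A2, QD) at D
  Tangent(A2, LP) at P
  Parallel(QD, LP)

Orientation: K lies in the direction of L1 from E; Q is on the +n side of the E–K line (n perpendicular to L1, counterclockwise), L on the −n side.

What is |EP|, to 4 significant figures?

35.73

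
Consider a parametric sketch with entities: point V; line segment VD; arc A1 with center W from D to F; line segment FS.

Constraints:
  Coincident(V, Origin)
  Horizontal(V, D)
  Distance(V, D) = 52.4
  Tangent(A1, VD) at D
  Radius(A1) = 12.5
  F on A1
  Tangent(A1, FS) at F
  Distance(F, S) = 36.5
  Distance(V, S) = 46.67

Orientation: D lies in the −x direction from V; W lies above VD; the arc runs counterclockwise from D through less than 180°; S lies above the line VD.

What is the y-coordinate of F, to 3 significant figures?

6.89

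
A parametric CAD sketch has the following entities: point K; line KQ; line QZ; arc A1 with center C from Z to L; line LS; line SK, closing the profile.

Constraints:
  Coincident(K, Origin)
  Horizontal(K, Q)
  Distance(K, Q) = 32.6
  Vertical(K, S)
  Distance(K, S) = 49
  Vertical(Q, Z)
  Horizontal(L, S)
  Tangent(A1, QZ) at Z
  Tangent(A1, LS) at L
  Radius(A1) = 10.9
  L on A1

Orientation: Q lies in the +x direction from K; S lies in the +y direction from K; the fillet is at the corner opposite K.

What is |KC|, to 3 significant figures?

43.8

K is at the origin; KQ is horizontal with |KQ| = 32.6 and Q on the +x side, so Q = (32.6, 0.00). K and S share the same x with |KS| = 49.0 and S on the +y side, so S = (0.00, 49.0). The virtual corner opposite K is at (32.6, 49.0). The tangent condition forces CZ to be normal to QZ and since A1 is tangent to LS there, CL ⟂ LS, with radius 10.9, so the center C sits 10.9 in from both sides at C = (21.7, 38.1). Then |KC| = |C − K| = 43.8.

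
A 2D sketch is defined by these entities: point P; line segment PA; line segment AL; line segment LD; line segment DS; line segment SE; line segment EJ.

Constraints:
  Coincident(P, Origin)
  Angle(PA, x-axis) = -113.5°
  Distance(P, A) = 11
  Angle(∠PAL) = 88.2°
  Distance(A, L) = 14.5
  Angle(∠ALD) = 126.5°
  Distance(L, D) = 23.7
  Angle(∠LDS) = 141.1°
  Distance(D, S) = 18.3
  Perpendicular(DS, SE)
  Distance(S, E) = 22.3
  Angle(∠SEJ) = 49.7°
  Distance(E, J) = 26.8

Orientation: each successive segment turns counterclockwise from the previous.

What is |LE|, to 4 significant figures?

37.49

P is at the origin; PA runs at -113.5° with length 11.0, so A = (-4.386, -10.09). ∠PAL = 88.2° gives AL at -21.70° from the x-axis; with |AL| = 14.5, L = (9.086, -15.45). ∠ALD = 126.5° gives LD at 31.80° from the x-axis; with |LD| = 23.7, D = (29.23, -2.960). ∠LDS = 141.1° gives DS at 70.70° from the x-axis; with |DS| = 18.3, S = (35.28, 14.31). The perpendicularity gives SE at right angles to DS, so SE runs at 160.7°; with |SE| = 22.3, E = (14.23, 21.68). Then |LE| = |E − L| = 37.49.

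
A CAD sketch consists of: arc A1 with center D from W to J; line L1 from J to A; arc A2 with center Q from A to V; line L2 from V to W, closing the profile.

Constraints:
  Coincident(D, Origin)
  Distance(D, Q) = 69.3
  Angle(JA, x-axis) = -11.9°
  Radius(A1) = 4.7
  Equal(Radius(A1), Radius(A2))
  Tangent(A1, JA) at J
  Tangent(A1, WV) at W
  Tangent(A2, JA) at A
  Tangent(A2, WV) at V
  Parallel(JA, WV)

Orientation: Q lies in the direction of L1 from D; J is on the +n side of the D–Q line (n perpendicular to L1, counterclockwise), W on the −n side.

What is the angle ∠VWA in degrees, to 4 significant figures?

7.725°

The slot axis is L1's direction at -11.9°, so u = (cos -11.9°, sin -11.9°) = (0.9785, -0.2062) and n = (−sin -11.9°, cos -11.9°) = (0.2062, 0.9785). D is at the origin and Q lies 69.3 along u from D, so Q = 69.3·u = (67.81, -14.29). Tangency of A1 to both parallel lines with radius 4.7 puts J and W at D ± 4.7·n: J = (0.9692, 4.599), W = (-0.9692, -4.599). Equal radii place A and V the same way about Q: A = Q + 4.7·n = (68.78, -9.691), V = Q − 4.7·n = (66.84, -18.89). Then cos ∠VWA = WV·WA / (|WV||WA|), giving 7.725°.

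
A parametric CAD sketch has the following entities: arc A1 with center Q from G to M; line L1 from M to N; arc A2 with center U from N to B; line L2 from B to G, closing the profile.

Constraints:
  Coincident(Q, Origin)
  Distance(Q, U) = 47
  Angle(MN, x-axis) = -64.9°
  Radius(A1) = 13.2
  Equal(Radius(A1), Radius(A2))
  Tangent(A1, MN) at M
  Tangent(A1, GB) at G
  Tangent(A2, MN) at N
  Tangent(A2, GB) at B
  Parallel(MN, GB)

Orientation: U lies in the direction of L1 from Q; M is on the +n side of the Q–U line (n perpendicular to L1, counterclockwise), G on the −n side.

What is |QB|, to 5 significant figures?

48.818

The slot axis is L1's direction at -64.9°, so u = (cos -64.9°, sin -64.9°) = (0.42420, -0.90557) and n = (−sin -64.9°, cos -64.9°) = (0.90557, 0.42420). Q is at the origin and U lies 47.0 along u from Q, so U = 47.0·u = (19.937, -42.562). Tangency of A1 to both parallel lines with radius 13.2 puts M and G at Q ± 13.2·n: M = (11.954, 5.5994), G = (-11.954, -5.5994). Equal radii place N and B the same way about U: N = U + 13.2·n = (31.891, -36.962), B = U − 13.2·n = (7.9839, -48.161). Then |QB| = |B − Q| = 48.818.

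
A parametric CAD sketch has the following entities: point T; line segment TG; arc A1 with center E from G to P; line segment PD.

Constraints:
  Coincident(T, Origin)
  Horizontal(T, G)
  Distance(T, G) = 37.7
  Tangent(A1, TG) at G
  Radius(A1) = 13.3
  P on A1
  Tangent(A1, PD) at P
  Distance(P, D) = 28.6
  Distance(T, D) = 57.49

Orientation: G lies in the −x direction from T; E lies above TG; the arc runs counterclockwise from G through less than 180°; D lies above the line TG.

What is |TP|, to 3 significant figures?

31.3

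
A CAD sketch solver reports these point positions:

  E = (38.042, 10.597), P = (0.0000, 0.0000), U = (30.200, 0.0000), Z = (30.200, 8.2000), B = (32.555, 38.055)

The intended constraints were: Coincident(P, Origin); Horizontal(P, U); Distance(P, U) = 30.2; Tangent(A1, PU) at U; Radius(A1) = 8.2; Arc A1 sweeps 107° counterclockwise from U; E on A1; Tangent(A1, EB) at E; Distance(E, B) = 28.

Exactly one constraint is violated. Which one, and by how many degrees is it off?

Tangent(A1, EB) at E — off by 5.70°.

P = (0.00, 0.00) ✓; P.y = 0.00, U.y = 0.00 ✓; |PU| = 30.20 ✓; ∠(ZU, UP) = 90.00° ✓; |ZU| = 8.200 ✓; bearing(Z→E) − bearing(Z→U) = 107.0° ✓; |ZE| = 8.200 ✓; ∠(ZE, EB) = 95.70° ✗; |EB| = 28.00 ✓.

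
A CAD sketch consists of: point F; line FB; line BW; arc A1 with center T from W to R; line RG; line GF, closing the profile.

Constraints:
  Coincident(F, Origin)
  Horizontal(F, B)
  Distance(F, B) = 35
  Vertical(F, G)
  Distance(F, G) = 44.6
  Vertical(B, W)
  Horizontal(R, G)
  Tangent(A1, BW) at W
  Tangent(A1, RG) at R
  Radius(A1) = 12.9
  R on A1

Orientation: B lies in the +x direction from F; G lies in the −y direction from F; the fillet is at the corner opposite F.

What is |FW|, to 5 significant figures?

47.222

F is at the origin; F and B share the same y with |FB| = 35.0 and B on the +x side, so B = (35.000, 0.0000). FG is vertical with |FG| = 44.6 and G on the −y side, so G = (0.0000, -44.600). The virtual corner opposite F is at (35.000, -44.600). The tangent condition forces TW to be normal to BW and the tangent condition forces TR to be normal to RG, with radius 12.9, so the center T sits 12.9 in from both sides at T = (22.100, -31.700). That places the tangent points at W = (35.000, -31.700) on BW and R = (22.100, -44.600) on RG. Then |FW| = |W − F| = 47.222.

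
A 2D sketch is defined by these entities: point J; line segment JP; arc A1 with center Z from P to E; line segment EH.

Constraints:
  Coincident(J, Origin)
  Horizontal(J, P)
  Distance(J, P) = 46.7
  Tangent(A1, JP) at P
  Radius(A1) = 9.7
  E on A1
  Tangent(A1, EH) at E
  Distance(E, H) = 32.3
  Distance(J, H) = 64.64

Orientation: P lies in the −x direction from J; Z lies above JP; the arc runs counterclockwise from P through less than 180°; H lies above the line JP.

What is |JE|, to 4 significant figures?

39.64

Checks: J.y = 0.00, P.y = 0.00 ✓; |ZE| = 9.700 ✓; ∠(ZE, EH) = 90.00° ✓; |EH| = 32.30 ✓; |JH| = 64.64 ✓.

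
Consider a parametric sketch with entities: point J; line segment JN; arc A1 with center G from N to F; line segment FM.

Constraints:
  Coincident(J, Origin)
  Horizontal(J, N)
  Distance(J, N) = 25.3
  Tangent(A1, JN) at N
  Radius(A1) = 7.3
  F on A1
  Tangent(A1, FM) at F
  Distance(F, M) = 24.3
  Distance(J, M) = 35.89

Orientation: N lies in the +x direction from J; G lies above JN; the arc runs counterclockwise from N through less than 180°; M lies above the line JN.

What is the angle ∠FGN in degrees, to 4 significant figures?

124.9°

Checks: |GF| = 7.300 ✓; ∠(GF, FM) = 90.00° ✓; |FM| = 24.30 ✓; |JM| = 35.89 ✓.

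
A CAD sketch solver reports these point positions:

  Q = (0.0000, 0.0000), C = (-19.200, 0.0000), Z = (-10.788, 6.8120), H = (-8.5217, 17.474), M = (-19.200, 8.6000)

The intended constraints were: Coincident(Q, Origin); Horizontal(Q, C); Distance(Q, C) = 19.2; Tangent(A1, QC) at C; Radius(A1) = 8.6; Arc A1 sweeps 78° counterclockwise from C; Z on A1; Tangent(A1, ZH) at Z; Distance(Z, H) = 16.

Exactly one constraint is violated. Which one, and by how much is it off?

Distance(Z, H) = 16 — off by 5.10.

Q = (0.00, 0.00) ✓; Q.y = 0.00, C.y = 0.00 ✓; |QC| = 19.20 ✓; ∠(MC, CQ) = 90.00° ✓; |MC| = 8.600 ✓; bearing(M→Z) − bearing(M→C) = 78.00° ✓; |MZ| = 8.600 ✓; ∠(MZ, ZH) = 90.00° ✓; |ZH| = 10.90 ✗.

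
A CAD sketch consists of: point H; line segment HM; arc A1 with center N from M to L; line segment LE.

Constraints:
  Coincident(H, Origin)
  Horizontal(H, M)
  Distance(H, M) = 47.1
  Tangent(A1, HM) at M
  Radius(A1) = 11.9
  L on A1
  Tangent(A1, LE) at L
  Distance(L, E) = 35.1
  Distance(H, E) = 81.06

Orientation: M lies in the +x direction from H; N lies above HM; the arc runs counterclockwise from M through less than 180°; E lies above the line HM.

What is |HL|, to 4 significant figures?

58.89

H is at the origin; H and M share the same y with |HM| = 47.1 and M on the +x side, so M = (47.10, 0.000). The tangent condition forces NM to be normal to HM, so N = M + (0, 11.9) = (47.10, 11.90). Since NL ⟂ LE (tangency), |NE| = √(11.9² + 35.1²) = 37.06 regardless of where L sits on A1. So E lies on both circle(H, 81.06) and circle(N, 37.06); the above-HM intersection is E = (69.82, 41.18). L is the foot of the tangent from E: L = (58.35, 8.010).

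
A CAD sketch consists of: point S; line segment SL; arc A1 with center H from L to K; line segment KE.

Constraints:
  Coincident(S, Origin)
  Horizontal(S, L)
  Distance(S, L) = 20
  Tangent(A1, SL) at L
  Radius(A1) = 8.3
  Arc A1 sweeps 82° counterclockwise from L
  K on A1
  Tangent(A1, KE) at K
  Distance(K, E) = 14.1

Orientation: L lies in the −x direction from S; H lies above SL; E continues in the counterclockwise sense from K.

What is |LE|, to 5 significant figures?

23.435

S is at the origin; SL is horizontal with |SL| = 20.0 and L on the −x side, so L = (-20.000, 0.0000). Tangency of A1 to SL means the radius HL is perpendicular to SL, so H = L + (0, 8.3) = (-20.000, 8.3000). On A1, L sits at bearing -90° from H; an 82° counterclockwise sweep puts K at bearing -8°, so K = H + 8.3·(cos -8°, sin -8°) = (-11.781, 7.1449). Tangency of A1 to KE means the radius HK is perpendicular to KE, so KE runs along (−sin -8°, cos -8°); with |KE| = 14.1, E = (-9.8184, 21.108). Then |LE| = |E − L| = 23.435.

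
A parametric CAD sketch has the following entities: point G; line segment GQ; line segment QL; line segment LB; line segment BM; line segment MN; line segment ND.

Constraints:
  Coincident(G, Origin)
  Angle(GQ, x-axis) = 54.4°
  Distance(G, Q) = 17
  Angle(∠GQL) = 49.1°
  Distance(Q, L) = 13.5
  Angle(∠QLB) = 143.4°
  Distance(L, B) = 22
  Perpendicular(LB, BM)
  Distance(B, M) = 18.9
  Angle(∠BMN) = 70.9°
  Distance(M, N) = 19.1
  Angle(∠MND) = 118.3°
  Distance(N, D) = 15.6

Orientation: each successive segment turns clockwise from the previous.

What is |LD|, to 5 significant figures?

3.1116

G is at the origin; GQ runs at 54.4° with length 17.0, so Q = (9.8961, 13.823). ∠GQL = 49.1° gives QL at -76.500° from the x-axis; with |QL| = 13.5, L = (13.048, 0.69572). ∠QLB = 143.4° gives LB at -113.10° from the x-axis; with |LB| = 22.0, B = (4.4162, -19.540). LB is perpendicular to BM, so BM runs at 156.90°; with |BM| = 18.9, M = (-12.968, -12.125). ∠BMN = 70.9° gives MN at 47.800° from the x-axis; with |MN| = 19.1, N = (-0.13858, 2.0242). ∠MND = 118.3° gives ND at -13.900° from the x-axis; with |ND| = 15.6, D = (15.005, -1.7234). Then |LD| = |D − L| = 3.1116.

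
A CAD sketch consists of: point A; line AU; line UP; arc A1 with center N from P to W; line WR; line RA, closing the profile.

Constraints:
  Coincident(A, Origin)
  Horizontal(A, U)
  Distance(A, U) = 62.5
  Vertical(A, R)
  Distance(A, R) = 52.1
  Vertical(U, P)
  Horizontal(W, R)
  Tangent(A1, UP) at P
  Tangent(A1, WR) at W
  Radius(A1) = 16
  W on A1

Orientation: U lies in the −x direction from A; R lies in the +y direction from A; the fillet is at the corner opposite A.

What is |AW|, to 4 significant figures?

69.83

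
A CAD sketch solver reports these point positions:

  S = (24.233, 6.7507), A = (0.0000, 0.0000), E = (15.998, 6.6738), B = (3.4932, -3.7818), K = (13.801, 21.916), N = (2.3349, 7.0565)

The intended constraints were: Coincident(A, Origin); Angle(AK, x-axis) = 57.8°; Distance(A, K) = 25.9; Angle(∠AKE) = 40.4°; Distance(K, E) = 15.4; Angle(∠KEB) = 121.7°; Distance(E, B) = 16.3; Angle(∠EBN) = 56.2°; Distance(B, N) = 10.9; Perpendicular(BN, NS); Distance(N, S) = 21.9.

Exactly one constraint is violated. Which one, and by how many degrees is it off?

Perpendicular(BN, NS) — off by 6.90°.

A = (0.00, 0.00) ✓; AK at 57.80° ✓; |AK| = 25.90 ✓; ∠AKE = 40.40° ✓; |KE| = 15.40 ✓; ∠KEB = 121.7° ✓; |EB| = 16.30 ✓; ∠EBN = 56.20° ✓; |BN| = 10.90 ✓; ∠(BN, NS) = 96.90° ✗; |NS| = 21.90 ✓.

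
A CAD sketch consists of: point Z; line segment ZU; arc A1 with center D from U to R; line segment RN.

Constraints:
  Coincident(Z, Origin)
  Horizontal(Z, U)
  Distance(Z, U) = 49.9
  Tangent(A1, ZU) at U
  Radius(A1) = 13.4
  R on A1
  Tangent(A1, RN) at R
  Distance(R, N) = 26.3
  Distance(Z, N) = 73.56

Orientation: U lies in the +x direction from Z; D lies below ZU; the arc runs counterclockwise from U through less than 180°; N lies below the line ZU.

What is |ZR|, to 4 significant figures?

47.54

Z is at the origin; ZU is horizontal with |ZU| = 49.9 and U on the +x side, so U = (49.90, 0.000). Tangency of A1 to ZU means the radius DU is perpendicular to ZU, so D = U + (0, -13.4) = (49.90, -13.40). Since DR ⟂ RN (tangency), |DN| = √(13.4² + 26.3²) = 29.52 regardless of where R sits on A1. So N lies on both circle(Z, 73.56) and circle(D, 29.52); the below-ZU intersection is N = (61.33, -40.61). R is the foot of the tangent from N: R = (41.25, -23.63).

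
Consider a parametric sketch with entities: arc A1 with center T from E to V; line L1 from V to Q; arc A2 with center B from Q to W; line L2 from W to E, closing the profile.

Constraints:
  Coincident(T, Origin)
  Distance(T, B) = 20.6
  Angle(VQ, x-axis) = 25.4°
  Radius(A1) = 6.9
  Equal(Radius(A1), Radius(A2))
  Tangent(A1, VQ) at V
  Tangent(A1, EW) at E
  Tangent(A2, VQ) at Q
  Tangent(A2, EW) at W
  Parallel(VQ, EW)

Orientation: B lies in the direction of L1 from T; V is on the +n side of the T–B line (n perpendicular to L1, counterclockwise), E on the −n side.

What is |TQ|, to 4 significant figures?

21.72

Tangency of A1 to both parallel lines with radius 6.9 puts V and E at T ± 6.9·n: V = (-2.960, 6.233), E = (2.960, -6.233). Equal radii place Q and W the same way about B: Q = B + 6.9·n = (15.65, 15.07), W = B − 6.9·n = (21.57, 2.603). Then |TQ| = |Q − T| = 21.72.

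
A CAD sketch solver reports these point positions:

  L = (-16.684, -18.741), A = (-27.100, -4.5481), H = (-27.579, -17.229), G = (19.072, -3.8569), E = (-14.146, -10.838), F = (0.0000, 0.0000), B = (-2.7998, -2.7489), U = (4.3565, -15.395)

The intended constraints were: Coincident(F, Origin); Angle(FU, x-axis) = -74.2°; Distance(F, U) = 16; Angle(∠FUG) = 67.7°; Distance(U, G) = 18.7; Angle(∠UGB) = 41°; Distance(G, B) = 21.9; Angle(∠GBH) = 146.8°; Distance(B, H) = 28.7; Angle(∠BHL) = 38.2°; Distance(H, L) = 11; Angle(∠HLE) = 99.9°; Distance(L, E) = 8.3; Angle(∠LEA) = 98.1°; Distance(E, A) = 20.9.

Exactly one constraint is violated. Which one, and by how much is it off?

Distance(E, A) = 20.9 — off by 6.50.

F = (0.00, 0.00) ✓; FU at -74.20° ✓; |FU| = 16.00 ✓; ∠FUG = 67.70° ✓; |UG| = 18.70 ✓; ∠UGB = 41.00° ✓; |GB| = 21.90 ✓; ∠GBH = 146.8° ✓; |BH| = 28.70 ✓; ∠BHL = 38.20° ✓; |HL| = 11.00 ✓; ∠HLE = 99.90° ✓; |LE| = 8.301 ✓; ∠LEA = 98.10° ✓; |EA| = 14.40 ✗.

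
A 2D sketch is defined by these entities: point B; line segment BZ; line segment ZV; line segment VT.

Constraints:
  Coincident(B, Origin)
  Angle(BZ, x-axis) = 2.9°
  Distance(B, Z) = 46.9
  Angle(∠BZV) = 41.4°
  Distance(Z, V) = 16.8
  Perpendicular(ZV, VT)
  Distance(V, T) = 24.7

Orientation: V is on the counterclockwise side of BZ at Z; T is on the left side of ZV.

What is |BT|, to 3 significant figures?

19.4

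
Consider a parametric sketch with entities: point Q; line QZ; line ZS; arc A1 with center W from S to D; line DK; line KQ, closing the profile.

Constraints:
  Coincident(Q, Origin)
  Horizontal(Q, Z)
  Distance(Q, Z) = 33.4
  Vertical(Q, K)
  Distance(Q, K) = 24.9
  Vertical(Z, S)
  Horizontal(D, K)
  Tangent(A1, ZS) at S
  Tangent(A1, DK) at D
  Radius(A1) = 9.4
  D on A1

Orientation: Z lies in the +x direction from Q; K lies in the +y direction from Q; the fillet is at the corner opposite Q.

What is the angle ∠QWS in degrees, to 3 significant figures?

147°

Q is at the origin; Q and Z share the same y with |QZ| = 33.4 and Z on the +x side, so Z = (33.4, 0.00). QK is vertical with |QK| = 24.9 and K on the +y side, so K = (0.00, 24.9). The virtual corner opposite Q is at (33.4, 24.9). The tangent condition forces WS to be normal to ZS and tangency of A1 to DK means the radius WD is perpendicular to DK, with radius 9.4, so the center W sits 9.4 in from both sides at W = (24.0, 15.5). That places the tangent points at S = (33.4, 15.5) on ZS and D = (24.0, 24.9) on DK. Then cos ∠QWS = WQ·WS / (|WQ||WS|), giving 147°.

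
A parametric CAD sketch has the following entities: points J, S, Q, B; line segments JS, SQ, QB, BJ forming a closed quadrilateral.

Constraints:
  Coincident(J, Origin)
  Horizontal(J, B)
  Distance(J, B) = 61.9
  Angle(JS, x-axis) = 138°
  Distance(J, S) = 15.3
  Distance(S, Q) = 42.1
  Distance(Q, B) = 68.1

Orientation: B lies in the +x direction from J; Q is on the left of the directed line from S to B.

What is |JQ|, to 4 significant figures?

47.06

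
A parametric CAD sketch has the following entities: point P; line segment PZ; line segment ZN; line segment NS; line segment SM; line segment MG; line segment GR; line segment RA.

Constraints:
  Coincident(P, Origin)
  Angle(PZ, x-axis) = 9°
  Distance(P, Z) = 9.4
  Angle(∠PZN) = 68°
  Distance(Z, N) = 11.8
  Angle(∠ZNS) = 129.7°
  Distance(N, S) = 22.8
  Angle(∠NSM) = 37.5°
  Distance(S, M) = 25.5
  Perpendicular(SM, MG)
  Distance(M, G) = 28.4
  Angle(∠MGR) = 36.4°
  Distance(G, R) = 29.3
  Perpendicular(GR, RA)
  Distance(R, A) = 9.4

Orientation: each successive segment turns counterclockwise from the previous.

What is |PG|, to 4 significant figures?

24.89

P is at the origin; PZ runs at 9.0° with length 9.4, so Z = (9.284, 1.470). ∠PZN = 68.0° gives ZN at 121.0° from the x-axis; with |ZN| = 11.8, N = (3.207, 11.59). ∠ZNS = 129.7° gives NS at 171.3° from the x-axis; with |NS| = 22.8, S = (-19.33, 15.03). ∠NSM = 37.5° gives SM at -46.20° from the x-axis; with |SM| = 25.5, M = (-1.681, -3.371). SM ⟂ MG, so MG runs at 43.80°; with |MG| = 28.4, G = (18.82, 16.29). Then |PG| = |G − P| = 24.89.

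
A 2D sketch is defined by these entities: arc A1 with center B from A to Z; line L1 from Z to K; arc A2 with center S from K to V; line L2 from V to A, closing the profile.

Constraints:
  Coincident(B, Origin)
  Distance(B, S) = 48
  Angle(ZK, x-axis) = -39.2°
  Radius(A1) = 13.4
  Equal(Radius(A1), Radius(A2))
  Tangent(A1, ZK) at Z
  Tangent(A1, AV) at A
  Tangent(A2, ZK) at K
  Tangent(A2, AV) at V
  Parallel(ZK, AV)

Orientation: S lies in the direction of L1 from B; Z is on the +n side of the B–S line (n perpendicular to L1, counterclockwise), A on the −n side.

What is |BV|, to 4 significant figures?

49.84

The slot axis is L1's direction at -39.2°, so u = (cos -39.2°, sin -39.2°) = (0.7749, -0.6320) and n = (−sin -39.2°, cos -39.2°) = (0.6320, 0.7749). B is at the origin and S lies 48.0 along u from B, so S = 48.0·u = (37.20, -30.34). Tangency of A1 to both parallel lines with radius 13.4 puts Z and A at B ± 13.4·n: Z = (8.469, 10.38), A = (-8.469, -10.38). Equal radii place K and V the same way about S: K = S + 13.4·n = (45.67, -19.95), V = S − 13.4·n = (28.73, -40.72). Then |BV| = |V − B| = 49.84.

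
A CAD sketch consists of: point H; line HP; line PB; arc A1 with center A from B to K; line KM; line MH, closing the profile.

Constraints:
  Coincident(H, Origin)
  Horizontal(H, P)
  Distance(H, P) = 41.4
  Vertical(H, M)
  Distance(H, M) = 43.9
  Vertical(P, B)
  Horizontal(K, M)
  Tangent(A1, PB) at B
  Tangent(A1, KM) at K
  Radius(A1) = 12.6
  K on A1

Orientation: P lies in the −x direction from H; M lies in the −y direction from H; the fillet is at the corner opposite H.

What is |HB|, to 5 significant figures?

51.900

H is at the origin; HP is horizontal with |HP| = 41.4 and P on the −x side, so P = (-41.400, 0.0000). H and M share the same x with |HM| = 43.9 and M on the −y side, so M = (0.0000, -43.900). The virtual corner opposite H is at (-41.400, -43.900). Tangency of A1 to PB means the radius AB is perpendicular to PB and A1 meets KM tangentially, so AK is at right angles to KM, with radius 12.6, so the center A sits 12.6 in from both sides at A = (-28.800, -31.300). That places the tangent points at B = (-41.400, -31.300) on PB and K = (-28.800, -43.900) on KM. Then |HB| = |B − H| = 51.900.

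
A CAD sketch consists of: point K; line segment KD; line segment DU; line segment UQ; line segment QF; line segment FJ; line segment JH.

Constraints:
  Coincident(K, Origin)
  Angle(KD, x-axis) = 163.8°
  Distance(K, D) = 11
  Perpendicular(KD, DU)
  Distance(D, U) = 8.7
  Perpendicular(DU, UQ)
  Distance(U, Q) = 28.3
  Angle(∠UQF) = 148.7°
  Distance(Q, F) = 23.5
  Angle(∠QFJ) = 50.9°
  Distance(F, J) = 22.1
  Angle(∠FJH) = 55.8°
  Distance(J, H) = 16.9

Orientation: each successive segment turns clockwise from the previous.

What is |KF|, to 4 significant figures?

37.54

K is at the origin; KD runs at 163.8° with length 11.0, so D = (-10.56, 3.069). KD ⟂ DU, so DU runs at 73.80°; with |DU| = 8.7, U = (-8.136, 11.42). DU is perpendicular to UQ, so UQ runs at -16.20°; with |UQ| = 28.3, Q = (19.04, 3.528). ∠UQF = 148.7° gives QF at -47.50° from the x-axis; with |QF| = 23.5, F = (34.92, -13.80). Then |KF| = |F − K| = 37.54.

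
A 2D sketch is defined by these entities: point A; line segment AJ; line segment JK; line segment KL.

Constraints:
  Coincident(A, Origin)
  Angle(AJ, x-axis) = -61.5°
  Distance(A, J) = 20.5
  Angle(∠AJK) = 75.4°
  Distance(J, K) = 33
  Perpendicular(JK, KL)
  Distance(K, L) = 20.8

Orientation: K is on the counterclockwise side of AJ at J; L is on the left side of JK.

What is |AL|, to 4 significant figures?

27.85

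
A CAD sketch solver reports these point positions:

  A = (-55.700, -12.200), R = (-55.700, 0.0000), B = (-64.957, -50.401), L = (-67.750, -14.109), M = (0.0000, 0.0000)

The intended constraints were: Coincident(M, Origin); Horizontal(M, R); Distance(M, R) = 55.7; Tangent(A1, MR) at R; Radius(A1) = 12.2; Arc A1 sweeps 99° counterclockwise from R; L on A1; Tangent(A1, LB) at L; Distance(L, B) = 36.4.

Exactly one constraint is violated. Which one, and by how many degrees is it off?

Tangent(A1, LB) at L — off by 4.60°.

M = (0.00, 0.00) ✓; M.y = 0.00, R.y = 0.00 ✓; |MR| = 55.70 ✓; ∠(AR, RM) = 90.00° ✓; |AR| = 12.20 ✓; bearing(A→L) − bearing(A→R) = 99.00° ✓; |AL| = 12.20 ✓; ∠(AL, LB) = 94.60° ✗; |LB| = 36.40 ✓.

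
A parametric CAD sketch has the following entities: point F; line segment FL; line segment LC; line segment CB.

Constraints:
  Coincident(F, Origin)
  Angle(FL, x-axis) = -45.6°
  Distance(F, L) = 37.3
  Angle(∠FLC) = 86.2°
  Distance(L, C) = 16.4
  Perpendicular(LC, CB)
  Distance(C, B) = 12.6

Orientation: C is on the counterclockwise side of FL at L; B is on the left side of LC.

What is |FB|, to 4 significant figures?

28.28

F is at the origin; FL runs at -45.6° with length 37.3, so L = 37.3·(cos -45.6°, sin -45.6°) = (26.10, -26.65). ∠FLC = 86.2°, so LC runs at -45.6° + (180° − 86.2°) = 48.20° from the x-axis; with |LC| = 16.4, C = L + 16.4·(cos 48.20°, sin 48.20°) = (37.03, -14.42). LC ⟂ CB; with |CB| = 12.6 on the left of LC, B = C + 12.6·(-0.7455, 0.6665) = (27.64, -6.026). Then |FB| = |B − F| = 28.28.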